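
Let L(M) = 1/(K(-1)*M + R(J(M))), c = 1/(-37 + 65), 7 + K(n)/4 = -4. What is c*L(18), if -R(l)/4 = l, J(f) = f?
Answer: -1/24192 ≈ -4.1336e-5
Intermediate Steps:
K(n) = -44 (K(n) = -28 + 4*(-4) = -28 - 16 = -44)
c = 1/28 ≈ 0.035714
R(l) = -4*l
L(M) = -1/(48*M) (L(M) = 1/(-44*M - 4*M) = 1/(-48*M) = -1/(48*M))
c*L(18) = (-1/48/18)/28 = (-1/48*1/18)/28 = (1/28)*(-1/864) = -1/24192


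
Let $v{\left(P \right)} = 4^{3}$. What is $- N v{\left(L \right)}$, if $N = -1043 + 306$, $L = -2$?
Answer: $47168$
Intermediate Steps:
$v{\left(P \right)} = 64$
$N = -737$
$- N v{\left(L \right)} = \left(-1\right) \left(-737\right) 64 = 737 \cdot 64 = 47168$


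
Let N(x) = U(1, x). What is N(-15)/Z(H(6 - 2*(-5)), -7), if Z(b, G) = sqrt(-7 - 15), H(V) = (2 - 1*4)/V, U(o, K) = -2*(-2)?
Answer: -2*I*sqrt(22)/11 ≈ -0.8528*I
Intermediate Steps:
U(o, K) = 4
N(x) = 4
H(V) = -2/V (H(V) = (2 - 4)/V = -2/V)
Z(b, G) = I*sqrt(22) (Z(b, G) = sqrt(-22) = I*sqrt(22))
N(-15)/Z(H(6 - 2*(-5)), -7) = 4/((I*sqrt(22))) = 4*(-I*sqrt(22)/22) = -2*I*sqrt(22)/11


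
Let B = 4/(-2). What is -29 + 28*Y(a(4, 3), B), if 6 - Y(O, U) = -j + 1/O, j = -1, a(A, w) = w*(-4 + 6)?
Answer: 319/3 ≈ 106.33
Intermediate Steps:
a(A, w) = 2*w (a(A, w) = w*2 = 2*w)
B = -2 (B = 4*(-1/2) = -2)
Y(O, U) = 5 - 1/O (Y(O, U) = 6 - (-1*(-1) + 1/O) = 6 - (1 + 1/O) = 6 + (-1 - 1/O) = 5 - 1/O)
-29 + 28*Y(a(4, 3), B) = -29 + 28*(5 - 1/(2*3)) = -29 + 28*(5 - 1/6) = -29 + 28*(29/6) = -29 + 406/3 = 319/3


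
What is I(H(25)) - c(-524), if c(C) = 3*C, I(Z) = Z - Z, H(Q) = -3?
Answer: 1572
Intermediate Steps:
I(Z) = 0
I(H(25)) - c(-524) = 0 - 3*(-524) = 0 - 1*(-1572) = 0 + 1572 = 1572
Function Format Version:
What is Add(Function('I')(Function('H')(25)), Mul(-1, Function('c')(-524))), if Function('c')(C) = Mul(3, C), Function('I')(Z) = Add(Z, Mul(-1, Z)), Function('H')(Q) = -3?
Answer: 1572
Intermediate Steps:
Function('I')(Z) = 0
Add(Function('I')(Function('H')(25)), Mul(-1, Function('c')(-524))) = Add(0, Mul(-1, Mul(3, -524))) = Add(0, Mul(-1, -1572)) = Add(0, 1572) = 1572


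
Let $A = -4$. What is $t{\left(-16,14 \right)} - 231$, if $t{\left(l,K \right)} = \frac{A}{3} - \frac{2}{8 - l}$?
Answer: $- \frac{2789}{12} \approx -232.42$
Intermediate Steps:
$t{\left(l,K \right)} = - \frac{4}{3} - \frac{2}{8 - l}$
$t{\left(-16,14 \right)} - 231 = \frac{2 \left(19 - -32\right)}{3 \left(-8 - 16\right)} - 231 = \frac{2 \left(19 + 32\right)}{3 \left(-24\right)} - 231 = \frac{2}{3} \left(- \frac{1}{24}\right) 51 - 231 = - \frac{17}{12} - 231 = - \frac{2789}{12}$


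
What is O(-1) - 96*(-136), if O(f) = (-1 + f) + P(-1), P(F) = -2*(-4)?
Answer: 13062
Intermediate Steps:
P(F) = 8
O(f) = 7 + f (O(f) = (-1 + f) + 8 = 7 + f)
O(-1) - 96*(-136) = (7 - 1) - 96*(-136) = 6 + 13056 = 13062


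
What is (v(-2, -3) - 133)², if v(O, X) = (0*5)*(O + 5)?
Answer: 17689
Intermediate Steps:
v(O, X) = 0 (v(O, X) = 0*(5 + O) = 0)
(v(-2, -3) - 133)² = (0 - 133)² = (-133)² = 17689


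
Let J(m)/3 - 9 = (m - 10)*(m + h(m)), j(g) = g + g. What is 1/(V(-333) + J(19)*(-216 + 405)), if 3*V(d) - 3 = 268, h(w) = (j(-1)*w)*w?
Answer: -3/10746647 ≈ -2.7916e-7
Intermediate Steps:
j(g) = 2*g
h(w) = -2*w² (h(w) = ((2*(-1))*w)*w = (-2*w)*w = -2*w²)
V(d) = 271/3 (V(d) = 1 + (⅓)*268 = 1 + 268/3 = 271/3)
J(m) = 27 + 3*(-10 + m)*(m - 2*m²) (J(m) = 27 + 3*((m - 10)*(m - 2*m²)) = 27 + 3*((-10 + m)*(m - 2*m²)) = 27 + 3*(-10 + m)*(m - 2*m²))
1/(V(-333) + J(19)*(-216 + 405)) = 1/(271/3 + (27 - 30*19 - 6*19³ + 63*19²)*(-216 + 405)) = 1/(271/3 + (27 - 570 - 6*6859 + 63*361)*189) = 1/(271/3 + (27 - 570 - 41154 + 22743)*189) = 1/(271/3 - 18954*189) = 1/(271/3 - 3582306) = 1/(-10746647/3) = -3/10746647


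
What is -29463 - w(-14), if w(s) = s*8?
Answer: -29351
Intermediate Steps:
w(s) = 8*s
-29463 - w(-14) = -29463 - 8*(-14) = -29463 - 1*(-112) = -29463 + 112 = -29351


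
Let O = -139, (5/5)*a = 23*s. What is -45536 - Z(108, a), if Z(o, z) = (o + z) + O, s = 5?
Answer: -45620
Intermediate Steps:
a = 115 (a = 23*5 = 115)
Z(o, z) = -139 + o + z (Z(o, z) = (o + z) - 139 = -139 + o + z)
-45536 - Z(108, a) = -45536 - (-139 + 108 + 115) = -45536 - 1*84 = -45536 - 84 = -45620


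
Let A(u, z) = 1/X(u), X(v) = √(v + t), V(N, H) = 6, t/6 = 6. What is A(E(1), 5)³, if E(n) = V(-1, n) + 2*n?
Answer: √11/968 ≈ 0.0034263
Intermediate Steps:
t = 36 (t = 6*6 = 36)
X(v) = √(36 + v) (X(v) = √(v + 36) = √(36 + v))
E(n) = 6 + 2*n
A(u, z) = (36 + u)^(-½) (A(u, z) = 1/(√(36 + u)) = (36 + u)^(-½))
A(E(1), 5)³ = ((36 + (6 + 2*1))^(-½))³ = ((36 + (6 + 2))^(-½))³ = ((36 + 8)^(-½))³ = (44^(-½))³ = (√11/22)³ = √11/968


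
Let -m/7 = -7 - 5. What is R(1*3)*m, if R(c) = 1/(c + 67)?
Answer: 6/5 ≈ 1.2000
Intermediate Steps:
m = 84 (m = -7*(-7 - 5) = -7*(-12) = 84)
R(c) = 1/(67 + c)
R(1*3)*m = 84/(67 + 1*3) = 84/(67 + 3) = 84/70 = (1/70)*84 = 6/5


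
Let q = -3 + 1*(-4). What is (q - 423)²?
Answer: 184900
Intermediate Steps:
q = -7 (q = -3 - 4 = -7)
(q - 423)² = (-7 - 423)² = (-430)² = 184900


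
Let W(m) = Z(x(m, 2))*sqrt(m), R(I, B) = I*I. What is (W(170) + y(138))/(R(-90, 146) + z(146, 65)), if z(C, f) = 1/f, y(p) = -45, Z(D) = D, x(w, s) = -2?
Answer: -2925/526501 - 130*sqrt(170)/526501 ≈ -0.0087749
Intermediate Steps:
R(I, B) = I**2
W(m) = -2*sqrt(m)
(W(170) + y(138))/(R(-90, 146) + z(146, 65)) = (-2*sqrt(170) - 45)/((-90)**2 + 1/65) = (-45 - 2*sqrt(170))/(8100 + 1/65) = (-45 - 2*sqrt(170))/(526501/65) = (-45 - 2*sqrt(170))*(65/526501) = -2925/526501 - 130*sqrt(170)/526501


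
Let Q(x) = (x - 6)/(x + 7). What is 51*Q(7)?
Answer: 51/14 ≈ 3.6429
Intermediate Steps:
Q(x) = (-6 + x)/(7 + x)
51*Q(7) = 51*((-6 + 7)/(7 + 7)) = 51*(1/14) = 51/14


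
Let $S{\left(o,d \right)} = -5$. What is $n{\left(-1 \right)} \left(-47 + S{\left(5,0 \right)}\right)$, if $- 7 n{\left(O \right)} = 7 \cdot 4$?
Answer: $208$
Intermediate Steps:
$n{\left(O \right)} = -4$ ($n{\left(O \right)} = - \frac{7 \cdot 4}{7} = \left(- \frac{1}{7}\right) 28 = -4$)
$n{\left(-1 \right)} \left(-47 + S{\left(5,0 \right)}\right) = - 4 \left(-47 - 5\right) = \left(-4\right) \left(-52\right) = 208$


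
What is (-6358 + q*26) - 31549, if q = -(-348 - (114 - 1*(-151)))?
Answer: -21969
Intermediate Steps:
q = 613 (q = -(-348 - (114 + 151)) = -(-348 - 1*265) = -(-348 - 265) = -1*(-613) = 613)
(-6358 + q*26) - 31549 = (-6358 + 613*26) - 31549 = (-6358 + 15938) - 31549 = 9580 - 31549 = -21969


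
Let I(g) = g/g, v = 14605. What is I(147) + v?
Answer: 14606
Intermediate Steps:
I(g) = 1
I(147) + v = 1 + 14605 = 14606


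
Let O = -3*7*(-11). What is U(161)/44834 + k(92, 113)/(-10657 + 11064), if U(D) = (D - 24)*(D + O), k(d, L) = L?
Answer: 13461885/9123719 ≈ 1.4755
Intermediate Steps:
O = 231 (O = -21*(-11) = 231)
U(D) = (-24 + D)*(231 + D) (U(D) = (D - 24)*(D + 231) = (-24 + D)*(231 + D))
U(161)/44834 + k(92, 113)/(-10657 + 11064) = (-5544 + 161**2 + 207*161)/44834 + 113/(-10657 + 11064) = (-5544 + 25921 + 33327)*(1/44834) + 113/407 = 53704*(1/44834) + 113*(1/407) = 26852/22417 + 113/407 = 13461885/9123719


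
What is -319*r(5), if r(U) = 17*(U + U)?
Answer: -54230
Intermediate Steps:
r(U) = 34*U (r(U) = 17*(2*U) = 34*U)
-319*r(5) = -10846*5 = -319*170 = -54230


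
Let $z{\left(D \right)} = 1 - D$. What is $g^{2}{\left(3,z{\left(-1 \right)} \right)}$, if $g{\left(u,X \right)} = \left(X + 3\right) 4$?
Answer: $400$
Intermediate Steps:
$g{\left(u,X \right)} = 12 + 4 X$ ($g{\left(u,X \right)} = \left(3 + X\right) 4 = 12 + 4 X$)
$g^{2}{\left(3,z{\left(-1 \right)} \right)} = \left(12 + 4 \left(1 - -1\right)\right)^{2} = \left(12 + 4 \left(1 + 1\right)\right)^{2} = \left(12 + 4 \cdot 2\right)^{2} = \left(12 + 8\right)^{2} = 20^{2} = 400$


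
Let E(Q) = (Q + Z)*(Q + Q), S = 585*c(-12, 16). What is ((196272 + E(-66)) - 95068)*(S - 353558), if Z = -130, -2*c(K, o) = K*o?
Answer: -37792148248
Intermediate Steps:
c(K, o) = -K*o/2
S = 56160 (S = 585*(-½*(-12)*16) = 585*96 = 56160)
E(Q) = 2*Q*(-130 + Q) (E(Q) = (Q - 130)*(Q + Q) = (-130 + Q)*(2*Q) = 2*Q*(-130 + Q))
((196272 + E(-66)) - 95068)*(S - 353558) = ((196272 + 2*(-66)*(-130 - 66)) - 95068)*(56160 - 353558) = ((196272 + 2*(-66)*(-196)) - 95068)*(-297398) = ((196272 + 25872) - 95068)*(-297398) = (222144 - 95068)*(-297398) = 127076*(-297398) = -37792148248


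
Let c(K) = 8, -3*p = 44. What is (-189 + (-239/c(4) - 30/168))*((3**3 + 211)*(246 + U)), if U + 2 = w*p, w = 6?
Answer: -8133021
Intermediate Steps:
p = -44/3 (p = -1/3*44 = -44/3 ≈ -14.667)
U = -90 (U = -2 + 6*(-44/3) = -2 - 88 = -90)
(-189 + (-239/c(4) - 30/168))*((3**3 + 211)*(246 + U)) = (-189 + (-239/8 - 30/168))*((3**3 + 211)*(246 - 90)) = (-189 + (-239*1/8 - 30*1/168))*((27 + 211)*156) = (-189 + (-239/8 - 5/28))*(238*156) = (-189 - 1683/56)*37128 = -12267/56*37128 = -8133021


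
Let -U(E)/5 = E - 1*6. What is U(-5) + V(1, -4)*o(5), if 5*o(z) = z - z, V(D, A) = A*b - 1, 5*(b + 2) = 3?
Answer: 55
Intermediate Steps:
b = -7/5 (b = -2 + (⅕)*3 = -2 + ⅗ = -7/5 ≈ -1.4000)
V(D, A) = -1 - 7*A/5 (V(D, A) = A*(-7/5) - 1 = -7*A/5 - 1 = -1 - 7*A/5)
U(E) = 30 - 5*E (U(E) = -5*(E - 1*6) = -5*(E - 6) = -5*(-6 + E) = 30 - 5*E)
o(z) = 0 (o(z) = (z - z)/5 = (⅕)*0 = 0)
U(-5) + V(1, -4)*o(5) = (30 - 5*(-5)) + (-1 - 7/5*(-4))*0 = (30 + 25) + (-1 + 28/5)*0 = 55 + (23/5)*0 = 55 + 0 = 55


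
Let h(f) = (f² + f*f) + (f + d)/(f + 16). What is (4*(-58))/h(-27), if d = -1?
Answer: -44/277 ≈ -0.15884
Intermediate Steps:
h(f) = 2*f² + (-1 + f)/(16 + f) (h(f) = (f² + f*f) + (f - 1)/(f + 16) = (f² + f²) + (-1 + f)/(16 + f) = 2*f² + (-1 + f)/(16 + f))
(4*(-58))/h(-27) = (4*(-58))/(((-1 - 27 + 2*(-27)³ + 32*(-27)²)/(16 - 27))) = -232*(-11/(-1 - 27 + 2*(-19683) + 32*729)) = -232*(-11/(-1 - 27 - 39366 + 23328)) = -232/((-1/11*(-16066))) = -232/16066/11 = -232*11/16066 = -44/277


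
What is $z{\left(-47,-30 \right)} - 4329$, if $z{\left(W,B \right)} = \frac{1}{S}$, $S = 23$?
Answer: $- \frac{99566}{23} \approx -4329.0$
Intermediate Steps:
$z{\left(W,B \right)} = \frac{1}{23}$
$z{\left(-47,-30 \right)} - 4329 = \frac{1}{23} - 4329 = - \frac{99566}{23}$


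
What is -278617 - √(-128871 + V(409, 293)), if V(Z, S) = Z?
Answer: -278617 - I*√128462 ≈ -2.7862e+5 - 358.42*I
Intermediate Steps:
-278617 - √(-128871 + V(409, 293)) = -278617 - √(-128871 + 409) = -278617 - √(-128462) = -278617 - I*√128462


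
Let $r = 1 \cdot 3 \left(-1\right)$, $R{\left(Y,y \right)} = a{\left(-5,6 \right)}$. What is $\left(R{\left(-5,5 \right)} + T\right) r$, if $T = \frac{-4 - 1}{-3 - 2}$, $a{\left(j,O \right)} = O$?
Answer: $-21$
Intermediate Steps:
$R{\left(Y,y \right)} = 6$
$T = 1$ ($T = - \frac{5}{-5} = \left(-5\right) \left(- \frac{1}{5}\right) = 1$)
$r = -3$ ($r = 3 \left(-1\right) = -3$)
$\left(R{\left(-5,5 \right)} + T\right) r = \left(6 + 1\right) \left(-3\right) = 7 \left(-3\right) = -21$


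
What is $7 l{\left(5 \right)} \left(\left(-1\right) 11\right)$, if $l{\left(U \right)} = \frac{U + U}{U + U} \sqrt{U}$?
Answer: $- 77 \sqrt{5} \approx -172.18$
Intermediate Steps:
$l{\left(U \right)} = \sqrt{U}$ ($l{\left(U \right)} = \frac{2 U}{2 U} \sqrt{U} = 2 U \frac{1}{2 U} \sqrt{U} = 1 \sqrt{U} = \sqrt{U}$)
$7 l{\left(5 \right)} \left(\left(-1\right) 11\right) = 7 \sqrt{5} \left(\left(-1\right) 11\right) = 7 \sqrt{5} \left(-11\right) = - 77 \sqrt{5}$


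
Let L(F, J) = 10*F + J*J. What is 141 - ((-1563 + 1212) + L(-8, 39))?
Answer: -949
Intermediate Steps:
L(F, J) = J² + 10*F (L(F, J) = 10*F + J² = J² + 10*F)
141 - ((-1563 + 1212) + L(-8, 39)) = 141 - ((-1563 + 1212) + (39² + 10*(-8))) = 141 - (-351 + (1521 - 80)) = 141 - (-351 + 1441) = 141 - 1*1090 = 141 - 1090 = -949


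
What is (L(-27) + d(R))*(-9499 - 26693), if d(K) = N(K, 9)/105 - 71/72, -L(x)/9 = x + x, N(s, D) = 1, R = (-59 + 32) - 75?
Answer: -1843166572/105 ≈ -1.7554e+7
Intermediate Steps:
R = -102 (R = -27 - 75 = -102)
L(x) = -18*x (L(x) = -9*(x + x) = -18*x)
d(K) = -2461/2520 (d(K) = 1/105 - 71/72 = -2461/2520)
(L(-27) + d(R))*(-9499 - 26693) = (-18*(-27) - 2461/2520)*(-9499 - 26693) = (486 - 2461/2520)*(-36192) = (1222259/2520)*(-36192) = -1843166572/105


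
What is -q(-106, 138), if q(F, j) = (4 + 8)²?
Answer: -144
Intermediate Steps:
q(F, j) = 144 (q(F, j) = 12² = 144)
-q(-106, 138) = -1*144 = -144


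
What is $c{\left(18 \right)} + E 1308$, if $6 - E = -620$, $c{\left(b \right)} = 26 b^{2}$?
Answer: $827232$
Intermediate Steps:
$E = 626$ ($E = 6 - -620 = 6 + 620 = 626$)
$c{\left(18 \right)} + E 1308 = 26 \cdot 18^{2} + 626 \cdot 1308 = 26 \cdot 324 + 818808 = 8424 + 818808 = 827232$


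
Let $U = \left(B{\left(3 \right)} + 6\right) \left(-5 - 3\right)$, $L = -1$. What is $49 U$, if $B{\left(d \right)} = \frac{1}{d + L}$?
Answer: $-2548$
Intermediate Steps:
$B{\left(d \right)} = \frac{1}{-1 + d}$ ($B{\left(d \right)} = \frac{1}{d - 1} = \frac{1}{-1 + d}$)
$U = -52$ ($U = \left(\frac{1}{-1 + 3} + 6\right) \left(-5 - 3\right) = \left(\frac{1}{2} + 6\right) \left(-5 - 3\right) = \left(\frac{1}{2} + 6\right) \left(-8\right) = \frac{13}{2} \left(-8\right) = -52$)
$49 U = 49 \left(-52\right) = -2548$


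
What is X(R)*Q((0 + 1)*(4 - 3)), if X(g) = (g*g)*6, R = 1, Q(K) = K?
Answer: 6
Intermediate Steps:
X(g) = 6*g**2 (X(g) = g**2*6 = 6*g**2)
X(R)*Q((0 + 1)*(4 - 3)) = (6*1**2)*((0 + 1)*(4 - 3)) = (6*1)*(1*1) = 6*1 = 6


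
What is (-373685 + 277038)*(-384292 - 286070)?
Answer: 64788476214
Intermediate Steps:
(-373685 + 277038)*(-384292 - 286070) = -96647*(-670362) = 64788476214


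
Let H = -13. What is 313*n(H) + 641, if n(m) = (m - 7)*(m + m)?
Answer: 163401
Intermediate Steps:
n(m) = 2*m*(-7 + m) (n(m) = (-7 + m)*(2*m) = 2*m*(-7 + m))
313*n(H) + 641 = 313*(2*(-13)*(-7 - 13)) + 641 = 313*(2*(-13)*(-20)) + 641 = 313*520 + 641 = 162760 + 641 = 163401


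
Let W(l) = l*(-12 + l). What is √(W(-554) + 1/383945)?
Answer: √46223649189555045/383945 ≈ 559.97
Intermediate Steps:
√(W(-554) + 1/383945) = √(-554*(-12 - 554) + 1/383945) = √(-554*(-566) + 1/383945) = √(313564 + 1/383945) = √(120391329981/383945) = √46223649189555045/383945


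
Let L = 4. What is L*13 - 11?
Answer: 41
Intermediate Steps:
L*13 - 11 = 4*13 - 11 = 52 - 11 = 41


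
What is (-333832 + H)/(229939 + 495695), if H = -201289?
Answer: -535121/725634 ≈ -0.73745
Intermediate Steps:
(-333832 + H)/(229939 + 495695) = (-333832 - 201289)/(229939 + 495695) = -535121/725634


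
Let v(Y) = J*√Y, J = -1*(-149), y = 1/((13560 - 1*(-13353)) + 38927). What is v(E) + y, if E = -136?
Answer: 1/65840 + 298*I*√34 ≈ 1.5188e-5 + 1737.6*I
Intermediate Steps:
y = 1/65840 (y = 1/((13560 + 13353) + 38927) = 1/(26913 + 38927) = 1/65840 ≈ 1.5188e-5)
J = 149
v(Y) = 149*√Y
v(E) + y = 149*√(-136) + 1/65840 = 149*(2*I*√34) + 1/65840 = 298*I*√34 + 1/65840 = 1/65840 + 298*I*√34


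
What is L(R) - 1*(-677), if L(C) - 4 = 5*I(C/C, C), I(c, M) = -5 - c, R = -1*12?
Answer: 651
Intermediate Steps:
R = -12
L(C) = -26 (L(C) = 4 + 5*(-5 - C/C) = 4 + 5*(-5 - 1*1) = 4 + 5*(-5 - 1) = 4 + 5*(-6) = 4 - 30 = -26)
L(R) - 1*(-677) = -26 - 1*(-677) = -26 + 677 = 651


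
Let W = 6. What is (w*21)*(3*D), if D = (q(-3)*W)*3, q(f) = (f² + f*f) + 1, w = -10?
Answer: -215460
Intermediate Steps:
q(f) = 1 + 2*f² (q(f) = (f² + f²) + 1 = 2*f² + 1 = 1 + 2*f²)
D = 342 (D = ((1 + 2*(-3)²)*6)*3 = ((1 + 2*9)*6)*3 = ((1 + 18)*6)*3 = (19*6)*3 = 114*3 = 342)
(w*21)*(3*D) = (-10*21)*(3*342) = -210*1026 = -215460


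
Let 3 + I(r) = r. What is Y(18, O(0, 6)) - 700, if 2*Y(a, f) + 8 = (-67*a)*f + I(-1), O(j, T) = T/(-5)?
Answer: 88/5 ≈ 17.600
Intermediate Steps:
O(j, T) = -T/5 (O(j, T) = T*(-⅕) = -T/5)
I(r) = -3 + r
Y(a, f) = -6 - 67*a*f/2 (Y(a, f) = -4 + ((-67*a)*f + (-3 - 1))/2 = -4 + (-67*a*f - 4)/2 = -4 + (-4 - 67*a*f)/2 = -4 + (-2 - 67*a*f/2) = -6 - 67*a*f/2)
Y(18, O(0, 6)) - 700 = (-6 - 67/2*18*(-⅕*6)) - 700 = (-6 - 67/2*18*(-6/5)) - 700 = (-6 + 3618/5) - 700 = 3588/5 - 700 = 88/5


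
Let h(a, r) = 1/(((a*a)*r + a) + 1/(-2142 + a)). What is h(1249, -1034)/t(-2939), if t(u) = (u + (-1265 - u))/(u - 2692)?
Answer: -1676161/607387442642530 ≈ -2.7596e-9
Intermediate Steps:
h(a, r) = 1/(a + 1/(-2142 + a) + r*a**2) (h(a, r) = 1/((a**2*r + a) + 1/(-2142 + a)) = 1/((r*a**2 + a) + 1/(-2142 + a)) = 1/((a + r*a**2) + 1/(-2142 + a)) = 1/(a + 1/(-2142 + a) + r*a**2))
t(u) = -1265/(-2692 + u)
h(1249, -1034)/t(-2939) = ((-2142 + 1249)/(1 + 1249**2 - 2142*1249 - 1034*1249**3 - 2142*(-1034)*1249**2))/((-1265/(-2692 - 2939))) = (-893/(1 + 1560001 - 2675358 - 1034*1948441249 - 2142*(-1034)*1560001))/((-1265/(-5631))) = (-893/(1 + 1560001 - 2675358 - 2014688251466 + 3455133894828))/((-1265*(-1/5631))) = (-893/1440444528006)/(1265/5631) = ((1/1440444528006)*(-893))*(5631/1265) = -893/1440444528006*5631/1265 = -1676161/607387442642530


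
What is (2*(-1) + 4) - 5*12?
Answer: -58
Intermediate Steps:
(2*(-1) + 4) - 5*12 = (-2 + 4) - 60 = 2 - 60 = -58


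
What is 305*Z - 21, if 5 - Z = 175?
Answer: -51871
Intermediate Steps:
Z = -170 (Z = 5 - 1*175 = 5 - 175 = -170)
305*Z - 21 = 305*(-170) - 21 = -51850 - 21 = -51871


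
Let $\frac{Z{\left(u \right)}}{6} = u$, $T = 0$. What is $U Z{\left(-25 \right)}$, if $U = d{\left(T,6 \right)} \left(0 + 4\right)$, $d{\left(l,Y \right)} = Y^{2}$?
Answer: $-21600$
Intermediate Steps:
$Z{\left(u \right)} = 6 u$
$U = 144$ ($U = 6^{2} \left(0 + 4\right) = 36 \cdot 4 = 144$)
$U Z{\left(-25 \right)} = 144 \cdot 6 \left(-25\right) = 144 \left(-150\right) = -21600$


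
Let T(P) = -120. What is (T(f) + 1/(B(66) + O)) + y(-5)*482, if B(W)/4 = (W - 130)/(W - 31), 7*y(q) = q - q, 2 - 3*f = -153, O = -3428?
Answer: -14428355/120236 ≈ -120.00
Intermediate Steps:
f = 155/3 (f = ⅔ - ⅓*(-153) = ⅔ + 51 = 155/3 ≈ 51.667)
y(q) = 0 (y(q) = (q - q)/7 = (⅐)*0 = 0)
B(W) = 4*(-130 + W)/(-31 + W) (B(W) = 4*((W - 130)/(W - 31)) = 4*((-130 + W)/(-31 + W)) = 4*(-130 + W)/(-31 + W))
(T(f) + 1/(B(66) + O)) + y(-5)*482 = (-120 + 1/(4*(-130 + 66)/(-31 + 66) - 3428)) + 0*482 = (-120 + 1/(4*(-64)/35 - 3428)) + 0 = (-120 + 1/(4*(1/35)*(-64) - 3428)) + 0 = (-120 + 1/(-256/35 - 3428)) + 0 = (-120 + 1/(-120236/35)) + 0 = (-120 - 35/120236) + 0 = -14428355/120236 + 0 = -14428355/120236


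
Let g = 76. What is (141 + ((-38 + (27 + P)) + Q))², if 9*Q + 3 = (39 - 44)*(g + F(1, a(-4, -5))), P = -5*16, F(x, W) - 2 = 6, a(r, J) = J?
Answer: 9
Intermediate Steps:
F(x, W) = 8 (F(x, W) = 2 + 6 = 8)
P = -80
Q = -47 (Q = -⅓ + ((39 - 44)*(76 + 8))/9 = -⅓ + (-5*84)/9 = -⅓ + (⅑)*(-420) = -⅓ - 140/3 = -47)
(141 + ((-38 + (27 + P)) + Q))² = (141 + ((-38 + (27 - 80)) - 47))² = (141 + ((-38 - 53) - 47))² = (141 + (-91 - 47))² = (141 - 138)² = 3² = 9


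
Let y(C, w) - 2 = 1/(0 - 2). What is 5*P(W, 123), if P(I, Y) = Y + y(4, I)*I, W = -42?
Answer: 300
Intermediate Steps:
y(C, w) = 3/2 (y(C, w) = 2 + 1/(0 - 2) = 2 + 1/(-2) = 2 - ½ = 3/2)
P(I, Y) = Y + 3*I/2
5*P(W, 123) = 5*(123 + (3/2)*(-42)) = 5*(123 - 63) = 5*60 = 300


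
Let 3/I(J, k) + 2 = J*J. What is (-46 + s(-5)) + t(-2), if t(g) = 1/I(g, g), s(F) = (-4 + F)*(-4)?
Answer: -28/3 ≈ -9.3333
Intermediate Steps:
I(J, k) = 3/(-2 + J²) (I(J, k) = 3/(-2 + J*J) = 3/(-2 + J²))
s(F) = 16 - 4*F
t(g) = -⅔ + g²/3 (t(g) = 1/(3/(-2 + g²)) = -⅔ + g²/3)
(-46 + s(-5)) + t(-2) = (-46 + (16 - 4*(-5))) + (-⅔ + (⅓)*(-2)²) = (-46 + (16 + 20)) + (-⅔ + (⅓)*4) = (-46 + 36) + (-⅔ + 4/3) = -10 + ⅔ = -28/3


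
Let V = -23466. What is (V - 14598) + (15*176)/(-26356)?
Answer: -22800396/599 ≈ -38064.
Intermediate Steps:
(V - 14598) + (15*176)/(-26356) = (-23466 - 14598) + (15*176)/(-26356) = -38064 + 2640*(-1/26356) = -38064 - 60/599 = -22800396/599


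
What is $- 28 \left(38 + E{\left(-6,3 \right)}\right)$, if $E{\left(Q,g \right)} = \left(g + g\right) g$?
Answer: $-1568$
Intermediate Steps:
$E{\left(Q,g \right)} = 2 g^{2}$ ($E{\left(Q,g \right)} = 2 g g = 2 g^{2}$)
$- 28 \left(38 + E{\left(-6,3 \right)}\right) = - 28 \left(38 + 2 \cdot 3^{2}\right) = - 28 \left(38 + 2 \cdot 9\right) = - 28 \left(38 + 18\right) = \left(-28\right) 56 = -1568$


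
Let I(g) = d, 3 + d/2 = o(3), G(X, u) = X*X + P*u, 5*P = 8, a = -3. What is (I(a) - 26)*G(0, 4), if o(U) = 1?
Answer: -192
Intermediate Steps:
P = 8/5 (P = (⅕)*8 = 8/5 ≈ 1.6000)
G(X, u) = X² + 8*u/5 (G(X, u) = X*X + 8*u/5 = X² + 8*u/5)
d = -4 (d = -6 + 2*1 = -6 + 2 = -4)
I(g) = -4
(I(a) - 26)*G(0, 4) = (-4 - 26)*(0² + (8/5)*4) = -30*(0 + 32/5) = -30*32/5 = -192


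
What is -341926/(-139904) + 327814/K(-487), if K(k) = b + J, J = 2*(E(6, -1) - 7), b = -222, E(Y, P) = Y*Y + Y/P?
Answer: -1431322215/769472 ≈ -1860.1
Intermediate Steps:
E(Y, P) = Y² + Y/P
J = 46 (J = 2*((6² + 6/(-1)) - 7) = 2*((36 + 6*(-1)) - 7) = 2*((36 - 6) - 7) = 2*(30 - 7) = 2*23 = 46)
K(k) = -176 (K(k) = -222 + 46 = -176)
-341926/(-139904) + 327814/K(-487) = -341926/(-139904) + 327814/(-176) = -341926*(-1/139904) + 327814*(-1/176) = 170963/69952 - 163907/88 = -1431322215/769472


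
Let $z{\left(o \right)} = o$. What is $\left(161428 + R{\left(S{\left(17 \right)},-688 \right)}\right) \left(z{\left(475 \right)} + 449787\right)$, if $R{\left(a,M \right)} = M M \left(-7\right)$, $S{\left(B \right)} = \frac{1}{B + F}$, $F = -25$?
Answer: $-1419216818760$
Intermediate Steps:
$S{\left(B \right)} = \frac{1}{-25 + B}$ ($S{\left(B \right)} = \frac{1}{B - 25} = \frac{1}{-25 + B}$)
$R{\left(a,M \right)} = - 7 M^{2}$ ($R{\left(a,M \right)} = M^{2} \left(-7\right) = - 7 M^{2}$)
$\left(161428 + R{\left(S{\left(17 \right)},-688 \right)}\right) \left(z{\left(475 \right)} + 449787\right) = \left(161428 - 7 \left(-688\right)^{2}\right) \left(475 + 449787\right) = \left(161428 - 3313408\right) 450262 = \left(-3151980\right) 450262 = -1419216818760$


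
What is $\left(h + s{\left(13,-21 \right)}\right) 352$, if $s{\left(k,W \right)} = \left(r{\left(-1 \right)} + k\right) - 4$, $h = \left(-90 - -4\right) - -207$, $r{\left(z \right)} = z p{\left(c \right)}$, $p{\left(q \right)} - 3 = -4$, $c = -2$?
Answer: $46112$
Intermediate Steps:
$p{\left(q \right)} = -1$ ($p{\left(q \right)} = 3 - 4 = -1$)
$r{\left(z \right)} = - z$ ($r{\left(z \right)} = z \left(-1\right) = - z$)
$h = 121$ ($h = \left(-90 + 4\right) + 207 = -86 + 207 = 121$)
$s{\left(k,W \right)} = -3 + k$ ($s{\left(k,W \right)} = \left(\left(-1\right) \left(-1\right) + k\right) - 4 = \left(1 + k\right) - 4 = -3 + k$)
$\left(h + s{\left(13,-21 \right)}\right) 352 = \left(121 + \left(-3 + 13\right)\right) 352 = \left(121 + 10\right) 352 = 131 \cdot 352 = 46112$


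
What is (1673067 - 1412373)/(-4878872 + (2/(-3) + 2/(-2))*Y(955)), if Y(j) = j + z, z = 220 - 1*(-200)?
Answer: -782082/14643491 ≈ -0.053408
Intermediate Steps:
z = 420 (z = 220 + 200 = 420)
Y(j) = 420 + j (Y(j) = j + 420 = 420 + j)
(1673067 - 1412373)/(-4878872 + (2/(-3) + 2/(-2))*Y(955)) = (1673067 - 1412373)/(-4878872 + (2/(-3) + 2/(-2))*(420 + 955)) = 260694/(-4878872 + (2*(-⅓) + 2*(-½))*1375) = 260694/(-4878872 + (-⅔ - 1)*1375) = 260694/(-4878872 - 5/3*1375) = 260694/(-4878872 - 6875/3) = 260694/(-14643491/3) = 260694*(-3/14643491) = -782082/14643491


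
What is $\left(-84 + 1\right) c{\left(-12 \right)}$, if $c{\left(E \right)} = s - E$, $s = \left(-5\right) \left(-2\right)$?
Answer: $-1826$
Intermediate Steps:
$s = 10$
$c{\left(E \right)} = 10 - E$
$\left(-84 + 1\right) c{\left(-12 \right)} = \left(-84 + 1\right) \left(10 - -12\right) = - 83 \left(10 + 12\right) = \left(-83\right) 22 = -1826$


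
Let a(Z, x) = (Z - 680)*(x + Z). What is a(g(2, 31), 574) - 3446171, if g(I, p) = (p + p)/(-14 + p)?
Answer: -1108853779/289 ≈ -3.8369e+6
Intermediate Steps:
g(I, p) = 2*p/(-14 + p) (g(I, p) = (2*p)/(-14 + p) = 2*p/(-14 + p))
a(Z, x) = (-680 + Z)*(Z + x)
a(g(2, 31), 574) - 3446171 = ((2*31/(-14 + 31))**2 - 1360*31/(-14 + 31) - 680*574 + (2*31/(-14 + 31))*574) - 3446171 = ((2*31/17)**2 - 1360*31/17 - 390320 + (2*31/17)*574) - 3446171 = ((2*31*(1/17))**2 - 1360*31/17 - 390320 + (2*31*(1/17))*574) - 3446171 = ((62/17)**2 - 680*62/17 - 390320 + (62/17)*574) - 3446171 = (3844/289 - 2480 - 390320 + 35588/17) - 3446171 = -112910360/289 - 3446171 = -1108853779/289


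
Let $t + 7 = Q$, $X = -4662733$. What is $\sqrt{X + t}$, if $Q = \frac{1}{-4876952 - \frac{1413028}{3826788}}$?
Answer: $\frac{i \sqrt{101504910291072413790389113861037}}{4665765700801} \approx 2159.3 i$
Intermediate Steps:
$Q = - \frac{956697}{4665765700801}$ ($Q = \frac{1}{-4876952 - \frac{353257}{956697}} = \frac{1}{- \frac{4665765700801}{956697}} = - \frac{956697}{4665765700801} \approx -2.0505 \cdot 10^{-7}$)
$t = - \frac{32660360862304}{4665765700801}$ ($t = -7 - \frac{956697}{4665765700801} = - \frac{32660360862304}{4665765700801} \approx -7.0$)
$\sqrt{X + t} = \sqrt{-4662733 - \frac{32660360862304}{4665765700801}} = \sqrt{- \frac{21755252363753811437}{4665765700801}} = \frac{i \sqrt{101504910291072413790389113861037}}{4665765700801}$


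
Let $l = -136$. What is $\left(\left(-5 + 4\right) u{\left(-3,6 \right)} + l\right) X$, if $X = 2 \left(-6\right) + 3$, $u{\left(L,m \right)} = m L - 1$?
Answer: $1053$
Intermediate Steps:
$u{\left(L,m \right)} = -1 + L m$ ($u{\left(L,m \right)} = L m - 1 = -1 + L m$)
$X = -9$ ($X = -12 + 3 = -9$)
$\left(\left(-5 + 4\right) u{\left(-3,6 \right)} + l\right) X = \left(\left(-5 + 4\right) \left(-1 - 18\right) - 136\right) \left(-9\right) = \left(- (-1 - 18) - 136\right) \left(-9\right) = \left(\left(-1\right) \left(-19\right) - 136\right) \left(-9\right) = \left(19 - 136\right) \left(-9\right) = \left(-117\right) \left(-9\right) = 1053$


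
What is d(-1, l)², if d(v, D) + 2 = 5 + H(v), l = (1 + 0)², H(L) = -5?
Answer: 4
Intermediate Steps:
l = 1 (l = 1² = 1)
d(v, D) = -2 (d(v, D) = -2 + (5 - 5) = -2 + 0 = -2)
d(-1, l)² = (-2)² = 4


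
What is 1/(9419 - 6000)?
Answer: 1/3419 ≈ 0.00029248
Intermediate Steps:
1/(9419 - 6000) = 1/3419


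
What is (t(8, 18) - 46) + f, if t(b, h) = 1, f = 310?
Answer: 265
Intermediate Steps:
(t(8, 18) - 46) + f = (1 - 46) + 310 = -45 + 310 = 265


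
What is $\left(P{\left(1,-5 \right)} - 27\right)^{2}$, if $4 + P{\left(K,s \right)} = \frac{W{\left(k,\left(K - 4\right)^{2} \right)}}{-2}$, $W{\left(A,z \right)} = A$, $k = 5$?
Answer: $\frac{4489}{4} \approx 1122.3$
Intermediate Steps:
$P{\left(K,s \right)} = - \frac{13}{2}$ ($P{\left(K,s \right)} = -4 + \frac{5}{-2} = -4 + 5 \left(- \frac{1}{2}\right) = -4 - \frac{5}{2} = - \frac{13}{2}$)
$\left(P{\left(1,-5 \right)} - 27\right)^{2} = \left(- \frac{13}{2} - 27\right)^{2} = \left(- \frac{67}{2}\right)^{2} = \frac{4489}{4}$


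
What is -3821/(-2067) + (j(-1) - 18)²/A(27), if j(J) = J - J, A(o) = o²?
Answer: 14219/6201 ≈ 2.2930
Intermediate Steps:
j(J) = 0
-3821/(-2067) + (j(-1) - 18)²/A(27) = -3821/(-2067) + (0 - 18)²/(27²) = -3821*(-1/2067) + (-18)²/729 = 3821/2067 + 324*(1/729) = 3821/2067 + 4/9 = 14219/6201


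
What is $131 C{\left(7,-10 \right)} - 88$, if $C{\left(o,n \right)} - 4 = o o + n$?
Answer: $5545$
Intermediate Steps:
$C{\left(o,n \right)} = 4 + n + o^{2}$ ($C{\left(o,n \right)} = 4 + \left(o o + n\right) = 4 + \left(o^{2} + n\right) = 4 + \left(n + o^{2}\right) = 4 + n + o^{2}$)
$131 C{\left(7,-10 \right)} - 88 = 131 \left(4 - 10 + 7^{2}\right) - 88 = 131 \left(4 - 10 + 49\right) - 88 = 131 \cdot 43 - 88 = 5633 - 88 = 5545$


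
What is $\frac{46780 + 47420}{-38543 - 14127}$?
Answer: $- \frac{9420}{5267} \approx -1.7885$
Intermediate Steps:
$\frac{46780 + 47420}{-38543 - 14127} = \frac{94200}{-52670} = 94200 \left(- \frac{1}{52670}\right) = - \frac{9420}{5267}$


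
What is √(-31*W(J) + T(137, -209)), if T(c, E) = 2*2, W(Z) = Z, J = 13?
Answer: I*√399 ≈ 19.975*I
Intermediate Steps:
T(c, E) = 4
√(-31*W(J) + T(137, -209)) = √(-31*13 + 4) = √(-403 + 4) = √(-399) = I*√399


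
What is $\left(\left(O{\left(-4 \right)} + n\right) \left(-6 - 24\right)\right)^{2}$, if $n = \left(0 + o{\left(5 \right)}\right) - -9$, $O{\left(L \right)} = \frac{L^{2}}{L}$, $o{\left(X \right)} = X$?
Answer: $90000$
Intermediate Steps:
$O{\left(L \right)} = L$
$n = 14$ ($n = \left(0 + 5\right) - -9 = 5 + 9 = 14$)
$\left(\left(O{\left(-4 \right)} + n\right) \left(-6 - 24\right)\right)^{2} = \left(\left(-4 + 14\right) \left(-6 - 24\right)\right)^{2} = \left(10 \left(-30\right)\right)^{2} = \left(-300\right)^{2} = 90000$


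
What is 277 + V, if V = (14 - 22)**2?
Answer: 341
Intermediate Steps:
V = 64 (V = (-8)**2 = 64)
277 + V = 277 + 64 = 341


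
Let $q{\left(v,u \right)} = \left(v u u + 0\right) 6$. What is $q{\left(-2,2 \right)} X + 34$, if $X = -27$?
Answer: $1330$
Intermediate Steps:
$q{\left(v,u \right)} = 6 v u^{2}$ ($q{\left(v,u \right)} = \left(u v u + 0\right) 6 = \left(v u^{2} + 0\right) 6 = v u^{2} \cdot 6 = 6 v u^{2}$)
$q{\left(-2,2 \right)} X + 34 = 6 \left(-2\right) 2^{2} \left(-27\right) + 34 = 6 \left(-2\right) 4 \left(-27\right) + 34 = \left(-48\right) \left(-27\right) + 34 = 1296 + 34 = 1330$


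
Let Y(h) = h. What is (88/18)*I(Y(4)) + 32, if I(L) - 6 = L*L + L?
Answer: 1432/9 ≈ 159.11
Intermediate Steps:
I(L) = 6 + L + L² (I(L) = 6 + (L*L + L) = 6 + (L² + L) = 6 + (L + L²) = 6 + L + L²)
(88/18)*I(Y(4)) + 32 = (88/18)*(6 + 4 + 4²) + 32 = (88*(1/18))*(6 + 4 + 16) + 32 = (44/9)*26 + 32 = 1144/9 + 32 = 1432/9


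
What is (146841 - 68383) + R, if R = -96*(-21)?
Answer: 80474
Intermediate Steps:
R = 2016
(146841 - 68383) + R = (146841 - 68383) + 2016 = 78458 + 2016 = 80474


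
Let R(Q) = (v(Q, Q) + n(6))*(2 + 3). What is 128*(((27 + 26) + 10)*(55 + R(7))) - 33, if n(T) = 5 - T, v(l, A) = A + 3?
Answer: 806367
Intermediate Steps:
v(l, A) = 3 + A
R(Q) = 10 + 5*Q (R(Q) = ((3 + Q) + (5 - 1*6))*(2 + 3) = ((3 + Q) + (5 - 6))*5 = ((3 + Q) - 1)*5 = (2 + Q)*5 = 10 + 5*Q)
128*(((27 + 26) + 10)*(55 + R(7))) - 33 = 128*(((27 + 26) + 10)*(55 + (10 + 5*7))) - 33 = 128*((53 + 10)*(55 + (10 + 35))) - 33 = 128*(63*(55 + 45)) - 33 = 128*(63*100) - 33 = 128*6300 - 33 = 806400 - 33 = 806367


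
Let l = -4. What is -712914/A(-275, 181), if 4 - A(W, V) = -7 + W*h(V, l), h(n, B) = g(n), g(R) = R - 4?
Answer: -356457/24343 ≈ -14.643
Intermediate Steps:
g(R) = -4 + R
h(n, B) = -4 + n
A(W, V) = 11 - W*(-4 + V) (A(W, V) = 4 - (-7 + W*(-4 + V)) = 4 + (7 - W*(-4 + V)) = 11 - W*(-4 + V))
-712914/A(-275, 181) = -712914/(11 - 1*(-275)*(-4 + 181)) = -712914/(11 - 1*(-275)*177) = -712914/(11 + 48675) = -712914/48686 = -712914*1/48686 = -356457/24343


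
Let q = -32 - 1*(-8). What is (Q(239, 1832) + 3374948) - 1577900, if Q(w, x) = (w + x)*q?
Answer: 1747344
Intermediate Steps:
q = -24 (q = -32 + 8 = -24)
Q(w, x) = -24*w - 24*x (Q(w, x) = (w + x)*(-24) = -24*w - 24*x)
(Q(239, 1832) + 3374948) - 1577900 = ((-24*239 - 24*1832) + 3374948) - 1577900 = ((-5736 - 43968) + 3374948) - 1577900 = (-49704 + 3374948) - 1577900 = 3325244 - 1577900 = 1747344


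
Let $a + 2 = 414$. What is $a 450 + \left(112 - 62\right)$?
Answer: $185450$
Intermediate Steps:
$a = 412$ ($a = -2 + 414 = 412$)
$a 450 + \left(112 - 62\right) = 412 \cdot 450 + \left(112 - 62\right) = 185400 + \left(112 - 62\right) = 185400 + 50 = 185450$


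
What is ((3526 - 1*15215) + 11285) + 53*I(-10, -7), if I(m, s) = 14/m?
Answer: -2391/5 ≈ -478.20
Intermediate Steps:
((3526 - 1*15215) + 11285) + 53*I(-10, -7) = ((3526 - 1*15215) + 11285) + 53*(14/(-10)) = ((3526 - 15215) + 11285) + 53*(14*(-⅒)) = (-11689 + 11285) + 53*(-7/5) = -404 - 371/5 = -2391/5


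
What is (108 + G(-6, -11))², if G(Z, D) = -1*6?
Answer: 10404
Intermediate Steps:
G(Z, D) = -6
(108 + G(-6, -11))² = (108 - 6)² = 102² = 10404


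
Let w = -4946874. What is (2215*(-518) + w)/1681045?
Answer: -6094244/1681045 ≈ -3.6253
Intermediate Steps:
(2215*(-518) + w)/1681045 = (2215*(-518) - 4946874)/1681045 = (-1147370 - 4946874)*(1/1681045) = -6094244*1/1681045 = -6094244/1681045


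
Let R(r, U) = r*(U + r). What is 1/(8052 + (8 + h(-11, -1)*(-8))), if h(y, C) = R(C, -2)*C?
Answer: 1/8084 ≈ 0.00012370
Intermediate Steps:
h(y, C) = C**2*(-2 + C) (h(y, C) = (C*(-2 + C))*C = C**2*(-2 + C))
1/(8052 + (8 + h(-11, -1)*(-8))) = 1/(8052 + (8 + ((-1)**2*(-2 - 1))*(-8))) = 1/(8052 + (8 + (1*(-3))*(-8))) = 1/(8052 + (8 - 3*(-8))) = 1/(8052 + (8 + 24)) = 1/(8052 + 32) = 1/8084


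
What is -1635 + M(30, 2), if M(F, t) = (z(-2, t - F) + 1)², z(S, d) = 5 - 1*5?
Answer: -1634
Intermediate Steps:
z(S, d) = 0 (z(S, d) = 5 - 5 = 0)
M(F, t) = 1 (M(F, t) = (0 + 1)² = 1² = 1)
-1635 + M(30, 2) = -1635 + 1 = -1634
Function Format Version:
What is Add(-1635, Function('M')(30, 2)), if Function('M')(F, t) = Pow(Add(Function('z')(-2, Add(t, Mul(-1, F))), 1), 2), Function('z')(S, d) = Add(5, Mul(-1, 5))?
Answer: -1634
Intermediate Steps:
Function('z')(S, d) = 0 (Function('z')(S, d) = Add(5, -5) = 0)
Function('M')(F, t) = 1 (Function('M')(F, t) = Pow(Add(0, 1), 2) = Pow(1, 2) = 1)
Add(-1635, Function('M')(30, 2)) = Add(-1635, 1) = -1634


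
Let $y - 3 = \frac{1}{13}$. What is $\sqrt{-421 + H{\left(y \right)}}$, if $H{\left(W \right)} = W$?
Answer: $\frac{i \sqrt{70629}}{13} \approx 20.443 i$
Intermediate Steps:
$y = \frac{40}{13}$ ($y = 3 + \frac{1}{13} = \frac{40}{13} \approx 3.0769$)
$\sqrt{-421 + H{\left(y \right)}} = \sqrt{-421 + \frac{40}{13}} = \sqrt{- \frac{5433}{13}} = \frac{i \sqrt{70629}}{13}$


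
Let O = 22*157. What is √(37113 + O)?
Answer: √40567 ≈ 201.41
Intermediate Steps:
O = 3454
√(37113 + O) = √(37113 + 3454) = √40567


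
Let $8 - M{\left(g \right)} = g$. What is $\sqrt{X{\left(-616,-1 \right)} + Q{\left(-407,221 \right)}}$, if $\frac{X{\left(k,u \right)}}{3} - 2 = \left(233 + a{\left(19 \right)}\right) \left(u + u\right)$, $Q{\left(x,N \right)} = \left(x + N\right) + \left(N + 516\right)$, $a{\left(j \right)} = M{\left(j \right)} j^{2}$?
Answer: $\sqrt{22985} \approx 151.61$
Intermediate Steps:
$M{\left(g \right)} = 8 - g$
$a{\left(j \right)} = j^{2} \left(8 - j\right)$ ($a{\left(j \right)} = \left(8 - j\right) j^{2} = j^{2} \left(8 - j\right)$)
$Q{\left(x,N \right)} = 516 + x + 2 N$ ($Q{\left(x,N \right)} = \left(N + x\right) + \left(516 + N\right) = 516 + x + 2 N$)
$X{\left(k,u \right)} = 6 - 22428 u$ ($X{\left(k,u \right)} = 6 + 3 \left(233 + 19^{2} \left(8 - 19\right)\right) \left(u + u\right) = 6 + 3 \left(233 + 361 \left(8 - 19\right)\right) 2 u = 6 + 3 \left(233 + 361 \left(-11\right)\right) 2 u = 6 + 3 \left(233 - 3971\right) 2 u = 6 + 3 \left(- 3738 \cdot 2 u\right) = 6 + 3 \left(- 7476 u\right) = 6 - 22428 u$)
$\sqrt{X{\left(-616,-1 \right)} + Q{\left(-407,221 \right)}} = \sqrt{\left(6 - -22428\right) + \left(516 - 407 + 2 \cdot 221\right)} = \sqrt{\left(6 + 22428\right) + \left(516 - 407 + 442\right)} = \sqrt{22434 + 551} = \sqrt{22985}$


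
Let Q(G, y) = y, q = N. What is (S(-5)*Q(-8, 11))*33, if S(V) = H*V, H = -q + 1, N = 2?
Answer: 1815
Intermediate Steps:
q = 2
H = -1 (H = -1*2 + 1 = -2 + 1 = -1)
S(V) = -V
(S(-5)*Q(-8, 11))*33 = (-1*(-5)*11)*33 = (5*11)*33 = 55*33 = 1815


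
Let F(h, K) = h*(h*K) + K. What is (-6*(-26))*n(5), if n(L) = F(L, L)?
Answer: 20280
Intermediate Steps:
F(h, K) = K + K*h² (F(h, K) = h*(K*h) + K = K*h² + K = K + K*h²)
n(L) = L*(1 + L²)
(-6*(-26))*n(5) = (-6*(-26))*(5 + 5³) = 156*(5 + 125) = 156*130 = 20280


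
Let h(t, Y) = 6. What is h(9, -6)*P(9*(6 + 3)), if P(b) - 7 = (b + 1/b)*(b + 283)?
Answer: 4778270/27 ≈ 1.7697e+5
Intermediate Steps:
P(b) = 7 + (283 + b)*(b + 1/b) (P(b) = 7 + (b + 1/b)*(b + 283) = 7 + (b + 1/b)*(283 + b) = 7 + (283 + b)*(b + 1/b))
h(9, -6)*P(9*(6 + 3)) = 6*(8 + (9*(6 + 3))² + 283*(9*(6 + 3)) + 283/((9*(6 + 3)))) = 6*(8 + (9*9)² + 283*(9*9) + 283/((9*9))) = 6*(8 + 81² + 283*81 + 283/81) = 6*(8 + 6561 + 22923 + 283*(1/81)) = 6*(8 + 6561 + 22923 + 283/81) = 6*(2389135/81) = 4778270/27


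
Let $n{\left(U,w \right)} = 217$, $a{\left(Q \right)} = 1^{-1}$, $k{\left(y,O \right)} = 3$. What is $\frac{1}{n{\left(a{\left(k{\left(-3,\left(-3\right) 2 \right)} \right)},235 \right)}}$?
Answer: $\frac{1}{217} \approx 0.0046083$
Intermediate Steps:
$a{\left(Q \right)} = 1$
$\frac{1}{n{\left(a{\left(k{\left(-3,\left(-3\right) 2 \right)} \right)},235 \right)}} = \frac{1}{217}$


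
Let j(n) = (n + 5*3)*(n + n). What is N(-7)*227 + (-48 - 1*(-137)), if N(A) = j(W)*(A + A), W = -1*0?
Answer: 89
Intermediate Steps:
W = 0
j(n) = 2*n*(15 + n) (j(n) = (n + 15)*(2*n) = (15 + n)*(2*n) = 2*n*(15 + n))
N(A) = 0 (N(A) = (2*0*(15 + 0))*(A + A) = (2*0*15)*(2*A) = 0*(2*A) = 0)
N(-7)*227 + (-48 - 1*(-137)) = 0*227 + (-48 - 1*(-137)) = 0 + (-48 + 137) = 0 + 89 = 89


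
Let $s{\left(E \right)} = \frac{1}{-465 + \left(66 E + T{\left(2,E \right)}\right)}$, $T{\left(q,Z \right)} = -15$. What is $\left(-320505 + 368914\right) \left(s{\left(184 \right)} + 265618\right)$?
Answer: $\frac{149979231800377}{11664} \approx 1.2858 \cdot 10^{10}$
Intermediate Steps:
$s{\left(E \right)} = \frac{1}{-480 + 66 E}$ ($s{\left(E \right)} = \frac{1}{-465 + \left(66 E - 15\right)} = \frac{1}{-465 + \left(-15 + 66 E\right)} = \frac{1}{-480 + 66 E}$)
$\left(-320505 + 368914\right) \left(s{\left(184 \right)} + 265618\right) = \left(-320505 + 368914\right) \left(\frac{1}{6 \left(-80 + 11 \cdot 184\right)} + 265618\right) = 48409 \left(\frac{1}{6 \left(-80 + 2024\right)} + 265618\right) = 48409 \left(\frac{1}{6 \cdot 1944} + 265618\right) = 48409 \left(\frac{1}{6} \cdot \frac{1}{1944} + 265618\right) = 48409 \left(\frac{1}{11664} + 265618\right) = 48409 \cdot \frac{3098168353}{11664} = \frac{149979231800377}{11664}$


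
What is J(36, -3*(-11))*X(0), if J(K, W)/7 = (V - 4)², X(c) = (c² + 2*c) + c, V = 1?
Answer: 0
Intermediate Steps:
X(c) = c² + 3*c
J(K, W) = 63 (J(K, W) = 7*(1 - 4)² = 7*(-3)² = 7*9 = 63)
J(36, -3*(-11))*X(0) = 63*(0*(3 + 0)) = 63*(0*3) = 63*0 = 0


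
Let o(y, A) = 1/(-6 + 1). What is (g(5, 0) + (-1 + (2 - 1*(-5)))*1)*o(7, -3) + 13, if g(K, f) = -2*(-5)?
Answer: 49/5 ≈ 9.8000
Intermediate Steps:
g(K, f) = 10
o(y, A) = -⅕ (o(y, A) = 1/(-5) = -⅕)
(g(5, 0) + (-1 + (2 - 1*(-5)))*1)*o(7, -3) + 13 = (10 + (-1 + (2 - 1*(-5)))*1)*(-⅕) + 13 = (10 + (-1 + (2 + 5))*1)*(-⅕) + 13 = (10 + (-1 + 7)*1)*(-⅕) + 13 = (10 + 6*1)*(-⅕) + 13 = (10 + 6)*(-⅕) + 13 = 16*(-⅕) + 13 = -16/5 + 13 = 49/5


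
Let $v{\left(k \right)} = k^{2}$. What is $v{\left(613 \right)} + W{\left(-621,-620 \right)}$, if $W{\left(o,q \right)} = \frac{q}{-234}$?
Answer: $\frac{43965283}{117} \approx 3.7577 \cdot 10^{5}$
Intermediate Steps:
$W{\left(o,q \right)} = - \frac{q}{234}$ ($W{\left(o,q \right)} = q \left(- \frac{1}{234}\right) = - \frac{q}{234}$)
$v{\left(613 \right)} + W{\left(-621,-620 \right)} = 613^{2} - - \frac{310}{117} = 375769 + \frac{310}{117} = \frac{43965283}{117}$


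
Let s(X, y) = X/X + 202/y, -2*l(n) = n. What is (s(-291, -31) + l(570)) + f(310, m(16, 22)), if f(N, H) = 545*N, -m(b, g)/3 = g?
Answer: 5228444/31 ≈ 1.6866e+5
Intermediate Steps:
m(b, g) = -3*g
l(n) = -n/2
s(X, y) = 1 + 202/y
(s(-291, -31) + l(570)) + f(310, m(16, 22)) = ((202 - 31)/(-31) - 1/2*570) + 545*310 = (-1/31*171 - 285) + 168950 = (-171/31 - 285) + 168950 = -9006/31 + 168950 = 5228444/31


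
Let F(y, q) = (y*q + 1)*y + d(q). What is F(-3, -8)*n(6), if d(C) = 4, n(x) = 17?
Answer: -1207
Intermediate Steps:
F(y, q) = 4 + y*(1 + q*y) (F(y, q) = (y*q + 1)*y + 4 = (q*y + 1)*y + 4 = (1 + q*y)*y + 4 = y*(1 + q*y) + 4 = 4 + y*(1 + q*y))
F(-3, -8)*n(6) = (4 - 3 - 8*(-3)**2)*17 = (4 - 3 - 8*9)*17 = (4 - 3 - 72)*17 = -71*17 = -1207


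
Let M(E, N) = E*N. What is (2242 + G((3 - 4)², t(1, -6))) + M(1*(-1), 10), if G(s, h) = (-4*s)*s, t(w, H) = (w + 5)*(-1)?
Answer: 2228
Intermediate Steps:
t(w, H) = -5 - w (t(w, H) = (5 + w)*(-1) = -5 - w)
G(s, h) = -4*s²
(2242 + G((3 - 4)², t(1, -6))) + M(1*(-1), 10) = (2242 - 4*(3 - 4)⁴) + (1*(-1))*10 = (2242 - 4*((-1)²)²) - 1*10 = (2242 - 4*1²) - 10 = (2242 - 4*1) - 10 = (2242 - 4) - 10 = 2238 - 10 = 2228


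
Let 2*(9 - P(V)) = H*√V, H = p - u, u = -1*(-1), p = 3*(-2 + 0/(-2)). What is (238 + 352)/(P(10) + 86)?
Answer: 22420/3561 - 826*√10/3561 ≈ 5.5625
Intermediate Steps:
p = -6 (p = 3*(-2 + 0*(-½)) = 3*(-2 + 0) = 3*(-2) = -6)
u = 1
H = -7 (H = -6 - 1*1 = -6 - 1 = -7)
P(V) = 9 + 7*√V/2 (P(V) = 9 - (-7)*√V/2 = 9 + 7*√V/2)
(238 + 352)/(P(10) + 86) = (238 + 352)/((9 + 7*√10/2) + 86) = 590/(95 + 7*√10/2)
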